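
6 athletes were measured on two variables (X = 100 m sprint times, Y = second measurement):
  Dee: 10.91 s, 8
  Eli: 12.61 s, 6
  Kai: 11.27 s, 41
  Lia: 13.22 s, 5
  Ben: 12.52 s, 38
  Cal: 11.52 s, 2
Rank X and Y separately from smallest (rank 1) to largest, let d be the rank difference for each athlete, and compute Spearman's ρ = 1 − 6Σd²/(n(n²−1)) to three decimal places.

-0.429

Ranks of variable 1: 1, 5, 2, 6, 4, 3
Ranks of variable 2: 4, 3, 6, 2, 5, 1
d = r₁ − r₂: -3, 2, -4, 4, -1, 2
d²: 9, 4, 16, 16, 1, 4; Σd² = 50
ρ = 1 − 6·50/(6·35) = 1 − 300/210 = -0.429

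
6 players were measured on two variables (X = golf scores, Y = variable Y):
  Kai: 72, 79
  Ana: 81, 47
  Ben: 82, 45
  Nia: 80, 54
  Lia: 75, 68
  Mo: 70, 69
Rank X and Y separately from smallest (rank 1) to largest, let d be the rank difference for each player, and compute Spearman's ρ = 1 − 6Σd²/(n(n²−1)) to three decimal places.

-0.943

Ranks of variable 1: 2, 5, 6, 4, 3, 1
Ranks of variable 2: 6, 2, 1, 3, 4, 5
d = r₁ − r₂: -4, 3, 5, 1, -1, -4
d²: 16, 9, 25, 1, 1, 16; Σd² = 68
ρ = 1 − 6·68/(6·35) = 1 − 408/210 = -0.943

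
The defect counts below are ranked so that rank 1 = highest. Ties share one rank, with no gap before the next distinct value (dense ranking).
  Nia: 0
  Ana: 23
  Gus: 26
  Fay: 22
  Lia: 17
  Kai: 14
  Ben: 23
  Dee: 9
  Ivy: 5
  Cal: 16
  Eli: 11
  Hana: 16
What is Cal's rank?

Sorted (descending): 26, 23, 23, 22, 17, 16, 16, 14, 11, 9, 5, 0
The 2 values of 23 share dense rank 2.
The 2 values of 16 share dense rank 5.
Remaining distinct values take the next consecutive integers.
Cal has value 16 → rank 5.

5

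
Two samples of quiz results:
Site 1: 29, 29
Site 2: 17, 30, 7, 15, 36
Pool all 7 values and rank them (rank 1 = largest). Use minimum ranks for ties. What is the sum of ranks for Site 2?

21

Sorted (descending): 36, 30, 29, 29, 17, 15, 7
The 2 values of 29 occupy positions 3–4 → each gets rank 3.
Site 2 values → pooled ranks: 17→5, 30→2, 7→7, 15→6, 36→1
Rank sum = 5 + 2 + 7 + 6 + 1 = 21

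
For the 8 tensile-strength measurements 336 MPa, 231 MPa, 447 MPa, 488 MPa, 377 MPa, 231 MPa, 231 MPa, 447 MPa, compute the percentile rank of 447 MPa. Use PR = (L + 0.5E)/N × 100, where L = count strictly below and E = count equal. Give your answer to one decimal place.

75.0

N = 8.
Strictly below 447: 5. Equal to 447: 2.
PR = (5 + 0.5·2)/8 × 100 = 75.0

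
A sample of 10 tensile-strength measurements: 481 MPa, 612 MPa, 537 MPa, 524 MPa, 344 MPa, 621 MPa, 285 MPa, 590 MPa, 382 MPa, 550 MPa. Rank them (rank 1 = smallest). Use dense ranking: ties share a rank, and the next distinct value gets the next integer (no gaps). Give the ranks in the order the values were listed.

4, 9, 6, 5, 2, 10, 1, 8, 3, 7

Sorted (ascending): 285, 344, 382, 481, 524, 537, 550, 590, 612, 621
No ties — each value takes its position as its rank.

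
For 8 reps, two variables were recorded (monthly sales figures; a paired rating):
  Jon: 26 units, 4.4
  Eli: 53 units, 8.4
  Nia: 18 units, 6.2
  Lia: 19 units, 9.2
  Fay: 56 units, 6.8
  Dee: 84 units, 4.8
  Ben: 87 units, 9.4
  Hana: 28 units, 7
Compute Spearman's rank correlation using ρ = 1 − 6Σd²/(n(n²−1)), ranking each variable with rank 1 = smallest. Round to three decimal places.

0.238

Ranks of variable 1: 3, 5, 1, 2, 6, 7, 8, 4
Ranks of variable 2: 1, 6, 3, 7, 4, 2, 8, 5
d = r₁ − r₂: 2, -1, -2, -5, 2, 5, 0, -1
d²: 4, 1, 4, 25, 4, 25, 0, 1; Σd² = 64
ρ = 1 − 6·64/(8·63) = 1 − 384/504 = 0.238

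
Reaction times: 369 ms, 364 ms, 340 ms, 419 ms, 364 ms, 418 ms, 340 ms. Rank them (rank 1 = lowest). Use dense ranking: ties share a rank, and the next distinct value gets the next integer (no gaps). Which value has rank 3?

Sorted (ascending): 340, 340, 364, 364, 369, 418, 419
The 2 values of 340 share dense rank 1.
The 2 values of 364 share dense rank 2.
Remaining distinct values take the next consecutive integers.
Rank 3 → value 369.

369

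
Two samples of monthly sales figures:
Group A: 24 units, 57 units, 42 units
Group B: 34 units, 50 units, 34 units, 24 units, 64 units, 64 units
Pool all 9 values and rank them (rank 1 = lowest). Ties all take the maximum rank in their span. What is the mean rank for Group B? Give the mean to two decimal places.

Sorted (ascending): 24, 24, 34, 34, 42, 50, 57, 64, 64
The 2 values of 24 occupy positions 1–2 → each gets rank 2.
The 2 values of 34 occupy positions 3–4 → each gets rank 4.
The 2 values of 64 occupy positions 8–9 → each gets rank 9.
Group B values → pooled ranks: 34→4, 50→6, 34→4, 24→2, 64→9, 64→9
Mean rank = (4 + 6 + 4 + 2 + 9 + 9) / 6 = 5.67

5.67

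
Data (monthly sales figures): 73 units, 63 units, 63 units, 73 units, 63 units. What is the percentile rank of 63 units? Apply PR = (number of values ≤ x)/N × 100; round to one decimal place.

60.0

N = 5.
Strictly below 63: 0. Equal to 63: 3.
PR = 3/5 × 100 = 60.0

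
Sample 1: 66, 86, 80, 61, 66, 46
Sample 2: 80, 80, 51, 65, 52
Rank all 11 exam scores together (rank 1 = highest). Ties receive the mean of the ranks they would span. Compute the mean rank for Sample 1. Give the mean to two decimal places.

5.67

Sorted (descending): 86, 80, 80, 80, 66, 66, 65, 61, 52, 51, 46
The 3 values of 80 occupy positions 2–4 → average rank 3.
The 2 values of 66 occupy positions 5–6 → average rank (5+6)/2 = 5.5.
Sample 1 values → pooled ranks: 66→5.5, 86→1, 80→3, 61→8, 66→5.5, 46→11
Mean rank = (5.5 + 1 + 3 + 8 + 5.5 + 11) / 6 = 5.67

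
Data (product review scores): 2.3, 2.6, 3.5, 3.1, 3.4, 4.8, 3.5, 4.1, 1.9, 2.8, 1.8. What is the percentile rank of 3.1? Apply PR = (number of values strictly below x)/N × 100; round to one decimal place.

45.5

N = 11.
Strictly below 3.1: 5. Equal to 3.1: 1.
PR = 5/11 × 100 = 45.5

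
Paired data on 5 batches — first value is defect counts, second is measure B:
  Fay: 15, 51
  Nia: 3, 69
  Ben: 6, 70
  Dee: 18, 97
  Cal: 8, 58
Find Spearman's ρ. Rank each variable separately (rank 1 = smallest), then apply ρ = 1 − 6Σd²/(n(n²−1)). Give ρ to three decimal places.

Ranks of variable 1: 4, 1, 2, 5, 3
Ranks of variable 2: 1, 3, 4, 5, 2
d = r₁ − r₂: 3, -2, -2, 0, 1
d²: 9, 4, 4, 0, 1; Σd² = 18
ρ = 1 − 6·18/(5·24) = 1 − 108/120 = 0.100

0.100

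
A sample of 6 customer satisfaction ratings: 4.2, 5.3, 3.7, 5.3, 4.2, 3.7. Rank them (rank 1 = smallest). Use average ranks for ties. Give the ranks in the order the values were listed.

3.5, 5.5, 1.5, 5.5, 3.5, 1.5

Sorted (ascending): 3.7, 3.7, 4.2, 4.2, 5.3, 5.3
The 2 values of 3.7 occupy positions 1–2 → average rank (1+2)/2 = 1.5.
The 2 values of 4.2 occupy positions 3–4 → average rank (3+4)/2 = 3.5.
The 2 values of 5.3 occupy positions 5–6 → average rank (5+6)/2 = 5.5.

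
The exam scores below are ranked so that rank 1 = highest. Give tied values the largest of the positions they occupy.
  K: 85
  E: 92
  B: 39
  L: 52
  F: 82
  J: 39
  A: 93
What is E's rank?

2

Sorted (descending): 93, 92, 85, 82, 52, 39, 39
The 2 values of 39 occupy positions 6–7 → each gets rank 7.
E has value 92 → rank 2.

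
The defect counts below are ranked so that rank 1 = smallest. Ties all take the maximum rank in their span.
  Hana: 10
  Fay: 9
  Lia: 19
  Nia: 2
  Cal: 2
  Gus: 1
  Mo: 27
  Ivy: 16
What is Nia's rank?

Sorted (ascending): 1, 2, 2, 9, 10, 16, 19, 27
The 2 values of 2 occupy positions 2–3 → each gets rank 3.
Nia has value 2 → rank 3.

3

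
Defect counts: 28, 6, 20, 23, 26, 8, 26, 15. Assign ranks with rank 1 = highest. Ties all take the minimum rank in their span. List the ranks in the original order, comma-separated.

Sorted (descending): 28, 26, 26, 23, 20, 15, 8, 6
The 2 values of 26 occupy positions 2–3 → each gets rank 2.

1, 8, 5, 4, 2, 7, 2, 6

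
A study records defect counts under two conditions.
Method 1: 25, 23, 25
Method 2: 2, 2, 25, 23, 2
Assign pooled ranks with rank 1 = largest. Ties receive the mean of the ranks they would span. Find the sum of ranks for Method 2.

Sorted (descending): 25, 25, 25, 23, 23, 2, 2, 2
The 3 values of 25 occupy positions 1–3 → average rank 2.
The 2 values of 23 occupy positions 4–5 → average rank (4+5)/2 = 4.5.
The 3 values of 2 occupy positions 6–8 → average rank 7.
Method 2 values → pooled ranks: 2→7, 2→7, 25→2, 23→4.5, 2→7
Rank sum = 7 + 7 + 2 + 4.5 + 7 = 27.5

27.5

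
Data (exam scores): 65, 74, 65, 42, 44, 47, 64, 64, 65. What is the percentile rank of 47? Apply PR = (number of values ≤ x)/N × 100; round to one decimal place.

N = 9.
Strictly below 47: 2. Equal to 47: 1.
PR = 3/9 × 100 = 33.3

33.3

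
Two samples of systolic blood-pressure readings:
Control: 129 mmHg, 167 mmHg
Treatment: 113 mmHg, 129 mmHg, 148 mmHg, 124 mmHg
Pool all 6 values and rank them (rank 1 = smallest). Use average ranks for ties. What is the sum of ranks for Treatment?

11.5

Sorted (ascending): 113, 124, 129, 129, 148, 167
The 2 values of 129 occupy positions 3–4 → average rank (3+4)/2 = 3.5.
Treatment values → pooled ranks: 113→1, 129→3.5, 148→5, 124→2
Rank sum = 1 + 3.5 + 5 + 2 = 11.5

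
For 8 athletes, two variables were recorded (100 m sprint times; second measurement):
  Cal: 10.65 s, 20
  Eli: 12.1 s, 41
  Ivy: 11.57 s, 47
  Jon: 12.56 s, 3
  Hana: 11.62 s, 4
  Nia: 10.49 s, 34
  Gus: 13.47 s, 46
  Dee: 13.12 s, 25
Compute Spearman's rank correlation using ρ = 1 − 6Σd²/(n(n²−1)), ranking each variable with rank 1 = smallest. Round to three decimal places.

0.024

Ranks of variable 1: 2, 5, 3, 6, 4, 1, 8, 7
Ranks of variable 2: 3, 6, 8, 1, 2, 5, 7, 4
d = r₁ − r₂: -1, -1, -5, 5, 2, -4, 1, 3
d²: 1, 1, 25, 25, 4, 16, 1, 9; Σd² = 82
ρ = 1 − 6·82/(8·63) = 1 − 492/504 = 0.024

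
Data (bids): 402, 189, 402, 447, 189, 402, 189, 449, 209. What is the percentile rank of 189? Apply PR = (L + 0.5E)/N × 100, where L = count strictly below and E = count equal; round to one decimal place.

16.7

N = 9.
Strictly below 189: 0. Equal to 189: 3.
PR = (0 + 0.5·3)/9 × 100 = 16.7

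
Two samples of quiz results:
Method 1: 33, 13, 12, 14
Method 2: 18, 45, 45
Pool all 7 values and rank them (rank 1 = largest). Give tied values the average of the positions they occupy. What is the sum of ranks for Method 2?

Sorted (descending): 45, 45, 33, 18, 14, 13, 12
The 2 values of 45 occupy positions 1–2 → average rank (1+2)/2 = 1.5.
Method 2 values → pooled ranks: 18→4, 45→1.5, 45→1.5
Rank sum = 4 + 1.5 + 1.5 = 7

7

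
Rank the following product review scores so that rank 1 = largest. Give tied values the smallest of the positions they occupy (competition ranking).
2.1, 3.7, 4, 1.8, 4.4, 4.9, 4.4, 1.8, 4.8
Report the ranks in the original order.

Sorted (descending): 4.9, 4.8, 4.4, 4.4, 4, 3.7, 2.1, 1.8, 1.8
The 2 values of 4.4 occupy positions 3–4 → each gets rank 3.
The 2 values of 1.8 occupy positions 8–9 → each gets rank 8.

7, 6, 5, 8, 3, 1, 3, 8, 2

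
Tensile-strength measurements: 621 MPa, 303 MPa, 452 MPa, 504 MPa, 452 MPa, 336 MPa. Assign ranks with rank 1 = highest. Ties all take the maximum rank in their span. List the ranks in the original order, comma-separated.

Sorted (descending): 621, 504, 452, 452, 336, 303
The 2 values of 452 occupy positions 3–4 → each gets rank 4.

1, 6, 4, 2, 4, 5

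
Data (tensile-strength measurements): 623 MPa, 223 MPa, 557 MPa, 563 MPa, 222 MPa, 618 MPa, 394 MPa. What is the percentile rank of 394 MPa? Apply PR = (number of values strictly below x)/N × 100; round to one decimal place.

N = 7.
Strictly below 394: 2. Equal to 394: 1.
PR = 2/7 × 100 = 28.6

28.6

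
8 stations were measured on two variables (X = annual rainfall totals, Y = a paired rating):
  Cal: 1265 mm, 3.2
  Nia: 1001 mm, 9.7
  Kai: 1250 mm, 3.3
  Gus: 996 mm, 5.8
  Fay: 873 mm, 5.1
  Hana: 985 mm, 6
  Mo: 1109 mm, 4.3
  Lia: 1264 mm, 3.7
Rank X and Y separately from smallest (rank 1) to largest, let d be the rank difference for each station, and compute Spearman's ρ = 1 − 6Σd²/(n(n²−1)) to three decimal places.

-0.762

Ranks of variable 1: 8, 4, 6, 3, 1, 2, 5, 7
Ranks of variable 2: 1, 8, 2, 6, 5, 7, 4, 3
d = r₁ − r₂: 7, -4, 4, -3, -4, -5, 1, 4
d²: 49, 16, 16, 9, 16, 25, 1, 16; Σd² = 148
ρ = 1 − 6·148/(8·63) = 1 − 888/504 = -0.762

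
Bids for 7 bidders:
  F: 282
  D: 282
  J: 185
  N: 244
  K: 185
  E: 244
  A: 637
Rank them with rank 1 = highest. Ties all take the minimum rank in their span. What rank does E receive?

Sorted (descending): 637, 282, 282, 244, 244, 185, 185
The 2 values of 282 occupy positions 2–3 → each gets rank 2.
The 2 values of 244 occupy positions 4–5 → each gets rank 4.
The 2 values of 185 occupy positions 6–7 → each gets rank 6.
E has value 244 → rank 4.

4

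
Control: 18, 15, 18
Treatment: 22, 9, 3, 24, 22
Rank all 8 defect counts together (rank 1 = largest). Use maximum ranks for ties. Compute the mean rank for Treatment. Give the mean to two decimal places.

Sorted (descending): 24, 22, 22, 18, 18, 15, 9, 3
The 2 values of 22 occupy positions 2–3 → each gets rank 3.
The 2 values of 18 occupy positions 4–5 → each gets rank 5.
Treatment values → pooled ranks: 22→3, 9→7, 3→8, 24→1, 22→3
Mean rank = (3 + 7 + 8 + 1 + 3) / 5 = 4.40

4.40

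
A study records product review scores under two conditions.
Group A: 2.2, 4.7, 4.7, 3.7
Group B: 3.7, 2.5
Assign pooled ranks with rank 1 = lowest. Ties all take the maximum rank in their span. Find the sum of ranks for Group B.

Sorted (ascending): 2.2, 2.5, 3.7, 3.7, 4.7, 4.7
The 2 values of 3.7 occupy positions 3–4 → each gets rank 4.
The 2 values of 4.7 occupy positions 5–6 → each gets rank 6.
Group B values → pooled ranks: 3.7→4, 2.5→2
Rank sum = 4 + 2 = 6

6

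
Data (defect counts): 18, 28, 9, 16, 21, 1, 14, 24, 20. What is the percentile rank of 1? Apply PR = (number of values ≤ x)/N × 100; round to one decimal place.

11.1

N = 9.
Strictly below 1: 0. Equal to 1: 1.
PR = 1/9 × 100 = 11.1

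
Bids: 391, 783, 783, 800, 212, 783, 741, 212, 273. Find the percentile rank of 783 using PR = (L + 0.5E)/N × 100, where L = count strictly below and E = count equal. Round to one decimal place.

72.2

N = 9.
Strictly below 783: 5. Equal to 783: 3.
PR = (5 + 0.5·3)/9 × 100 = 72.2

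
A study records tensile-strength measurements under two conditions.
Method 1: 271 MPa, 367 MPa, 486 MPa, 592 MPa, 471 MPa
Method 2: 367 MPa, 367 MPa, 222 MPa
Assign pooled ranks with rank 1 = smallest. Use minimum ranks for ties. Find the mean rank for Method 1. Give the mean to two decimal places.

5.20

Sorted (ascending): 222, 271, 367, 367, 367, 471, 486, 592
The 3 values of 367 occupy positions 3–5 → each gets rank 3.
Method 1 values → pooled ranks: 271→2, 367→3, 486→7, 592→8, 471→6
Mean rank = (2 + 3 + 7 + 8 + 6) / 5 = 5.20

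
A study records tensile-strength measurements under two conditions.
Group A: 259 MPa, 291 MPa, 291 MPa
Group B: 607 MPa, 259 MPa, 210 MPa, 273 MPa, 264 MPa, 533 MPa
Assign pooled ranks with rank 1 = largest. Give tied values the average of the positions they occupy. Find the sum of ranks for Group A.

14.5

Sorted (descending): 607, 533, 291, 291, 273, 264, 259, 259, 210
The 2 values of 291 occupy positions 3–4 → average rank (3+4)/2 = 3.5.
The 2 values of 259 occupy positions 7–8 → average rank (7+8)/2 = 7.5.
Group A values → pooled ranks: 259→7.5, 291→3.5, 291→3.5
Rank sum = 7.5 + 3.5 + 3.5 = 14.5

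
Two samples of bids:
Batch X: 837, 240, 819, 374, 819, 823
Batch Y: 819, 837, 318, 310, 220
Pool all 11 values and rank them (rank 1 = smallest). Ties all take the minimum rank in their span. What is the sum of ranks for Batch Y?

Sorted (ascending): 220, 240, 310, 318, 374, 819, 819, 819, 823, 837, 837
The 3 values of 819 occupy positions 6–8 → each gets rank 6.
The 2 values of 837 occupy positions 10–11 → each gets rank 10.
Batch Y values → pooled ranks: 819→6, 837→10, 318→4, 310→3, 220→1
Rank sum = 6 + 10 + 4 + 3 + 1 = 24

24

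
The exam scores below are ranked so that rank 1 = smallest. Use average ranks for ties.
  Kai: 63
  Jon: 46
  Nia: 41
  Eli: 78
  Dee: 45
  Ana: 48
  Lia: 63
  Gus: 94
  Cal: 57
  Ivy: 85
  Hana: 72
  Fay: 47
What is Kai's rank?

7.5

Sorted (ascending): 41, 45, 46, 47, 48, 57, 63, 63, 72, 78, 85, 94
The 2 values of 63 occupy positions 7–8 → average rank (7+8)/2 = 7.5.
Kai has value 63 → rank 7.5.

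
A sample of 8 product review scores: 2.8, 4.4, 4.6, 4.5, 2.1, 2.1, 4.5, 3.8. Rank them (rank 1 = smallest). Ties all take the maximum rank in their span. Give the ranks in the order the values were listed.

Sorted (ascending): 2.1, 2.1, 2.8, 3.8, 4.4, 4.5, 4.5, 4.6
The 2 values of 2.1 occupy positions 1–2 → each gets rank 2.
The 2 values of 4.5 occupy positions 6–7 → each gets rank 7.

3, 5, 8, 7, 2, 2, 7, 4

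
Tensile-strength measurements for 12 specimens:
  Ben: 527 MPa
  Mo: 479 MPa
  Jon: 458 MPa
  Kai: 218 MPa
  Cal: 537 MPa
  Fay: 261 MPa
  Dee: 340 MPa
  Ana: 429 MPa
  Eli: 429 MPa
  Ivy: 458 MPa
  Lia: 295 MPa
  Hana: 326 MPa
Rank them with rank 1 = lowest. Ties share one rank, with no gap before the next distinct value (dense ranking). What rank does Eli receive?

6

Sorted (ascending): 218, 261, 295, 326, 340, 429, 429, 458, 458, 479, 527, 537
The 2 values of 429 share dense rank 6.
The 2 values of 458 share dense rank 7.
Remaining distinct values take the next consecutive integers.
Eli has value 429 MPa → rank 6.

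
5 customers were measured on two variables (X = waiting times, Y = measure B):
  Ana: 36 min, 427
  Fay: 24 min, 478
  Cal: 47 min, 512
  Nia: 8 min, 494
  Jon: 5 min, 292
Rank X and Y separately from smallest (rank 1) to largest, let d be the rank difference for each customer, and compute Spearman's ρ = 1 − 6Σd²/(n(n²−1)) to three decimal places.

Ranks of variable 1: 4, 3, 5, 2, 1
Ranks of variable 2: 2, 3, 5, 4, 1
d = r₁ − r₂: 2, 0, 0, -2, 0
d²: 4, 0, 0, 4, 0; Σd² = 8
ρ = 1 − 6·8/(5·24) = 1 − 48/120 = 0.600

0.600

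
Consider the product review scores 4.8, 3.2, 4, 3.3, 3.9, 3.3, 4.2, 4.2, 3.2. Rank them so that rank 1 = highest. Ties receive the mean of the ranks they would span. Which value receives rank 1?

Sorted (descending): 4.8, 4.2, 4.2, 4, 3.9, 3.3, 3.3, 3.2, 3.2
The 2 values of 4.2 occupy positions 2–3 → average rank (2+3)/2 = 2.5.
The 2 values of 3.3 occupy positions 6–7 → average rank (6+7)/2 = 6.5.
The 2 values of 3.2 occupy positions 8–9 → average rank (8+9)/2 = 8.5.
Rank 1 → value 4.8.

4.8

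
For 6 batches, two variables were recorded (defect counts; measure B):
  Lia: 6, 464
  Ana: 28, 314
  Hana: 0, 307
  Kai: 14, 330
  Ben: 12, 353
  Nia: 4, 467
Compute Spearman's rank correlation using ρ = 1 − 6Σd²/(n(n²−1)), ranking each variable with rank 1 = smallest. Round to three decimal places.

Ranks of variable 1: 3, 6, 1, 5, 4, 2
Ranks of variable 2: 5, 2, 1, 3, 4, 6
d = r₁ − r₂: -2, 4, 0, 2, 0, -4
d²: 4, 16, 0, 4, 0, 16; Σd² = 40
ρ = 1 − 6·40/(6·35) = 1 − 240/210 = -0.143

-0.143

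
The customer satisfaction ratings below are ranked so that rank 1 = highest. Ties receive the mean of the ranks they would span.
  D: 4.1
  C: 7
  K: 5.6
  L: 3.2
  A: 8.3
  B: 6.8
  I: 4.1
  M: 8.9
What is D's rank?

6.5

Sorted (descending): 8.9, 8.3, 7, 6.8, 5.6, 4.1, 4.1, 3.2
The 2 values of 4.1 occupy positions 6–7 → average rank (6+7)/2 = 6.5.
D has value 4.1 → rank 6.5.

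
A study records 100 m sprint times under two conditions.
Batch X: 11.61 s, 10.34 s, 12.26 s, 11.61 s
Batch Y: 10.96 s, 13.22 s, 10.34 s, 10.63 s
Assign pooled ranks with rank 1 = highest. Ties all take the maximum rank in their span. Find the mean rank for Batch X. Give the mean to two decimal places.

Sorted (descending): 13.22, 12.26, 11.61, 11.61, 10.96, 10.63, 10.34, 10.34
The 2 values of 11.61 occupy positions 3–4 → each gets rank 4.
The 2 values of 10.34 occupy positions 7–8 → each gets rank 8.
Batch X values → pooled ranks: 11.61→4, 10.34→8, 12.26→2, 11.61→4
Mean rank = (4 + 8 + 2 + 4) / 4 = 4.50

4.50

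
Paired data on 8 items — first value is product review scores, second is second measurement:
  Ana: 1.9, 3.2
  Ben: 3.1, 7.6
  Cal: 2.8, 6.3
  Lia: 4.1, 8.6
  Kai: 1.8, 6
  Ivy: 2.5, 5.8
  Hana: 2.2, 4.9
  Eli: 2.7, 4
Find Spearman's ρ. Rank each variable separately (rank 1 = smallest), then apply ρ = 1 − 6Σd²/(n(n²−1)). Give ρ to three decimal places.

0.690

Ranks of variable 1: 2, 7, 6, 8, 1, 4, 3, 5
Ranks of variable 2: 1, 7, 6, 8, 5, 4, 3, 2
d = r₁ − r₂: 1, 0, 0, 0, -4, 0, 0, 3
d²: 1, 0, 0, 0, 16, 0, 0, 9; Σd² = 26
ρ = 1 − 6·26/(8·63) = 1 − 156/504 = 0.690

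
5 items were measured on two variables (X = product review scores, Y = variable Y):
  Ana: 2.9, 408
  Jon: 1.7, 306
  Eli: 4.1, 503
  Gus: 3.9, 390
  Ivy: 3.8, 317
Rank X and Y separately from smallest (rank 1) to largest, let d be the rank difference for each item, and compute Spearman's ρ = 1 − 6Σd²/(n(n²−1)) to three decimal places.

Ranks of variable 1: 2, 1, 5, 4, 3
Ranks of variable 2: 4, 1, 5, 3, 2
d = r₁ − r₂: -2, 0, 0, 1, 1
d²: 4, 0, 0, 1, 1; Σd² = 6
ρ = 1 − 6·6/(5·24) = 1 − 36/120 = 0.700

0.700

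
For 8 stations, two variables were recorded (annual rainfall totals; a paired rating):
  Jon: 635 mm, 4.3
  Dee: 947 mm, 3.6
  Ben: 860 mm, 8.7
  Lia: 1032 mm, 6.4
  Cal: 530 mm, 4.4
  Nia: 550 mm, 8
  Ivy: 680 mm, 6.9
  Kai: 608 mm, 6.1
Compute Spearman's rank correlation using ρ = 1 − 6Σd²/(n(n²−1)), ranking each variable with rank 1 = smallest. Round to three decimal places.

0.000

Ranks of variable 1: 4, 7, 6, 8, 1, 2, 5, 3
Ranks of variable 2: 2, 1, 8, 5, 3, 7, 6, 4
d = r₁ − r₂: 2, 6, -2, 3, -2, -5, -1, -1
d²: 4, 36, 4, 9, 4, 25, 1, 1; Σd² = 84
ρ = 1 − 6·84/(8·63) = 1 − 504/504 = 0.000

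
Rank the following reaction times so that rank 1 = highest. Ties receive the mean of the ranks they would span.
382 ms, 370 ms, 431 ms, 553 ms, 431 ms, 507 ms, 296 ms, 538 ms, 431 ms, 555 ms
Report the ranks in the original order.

Sorted (descending): 555, 553, 538, 507, 431, 431, 431, 382, 370, 296
The 3 values of 431 occupy positions 5–7 → average rank 6.

8, 9, 6, 2, 6, 4, 10, 3, 6, 1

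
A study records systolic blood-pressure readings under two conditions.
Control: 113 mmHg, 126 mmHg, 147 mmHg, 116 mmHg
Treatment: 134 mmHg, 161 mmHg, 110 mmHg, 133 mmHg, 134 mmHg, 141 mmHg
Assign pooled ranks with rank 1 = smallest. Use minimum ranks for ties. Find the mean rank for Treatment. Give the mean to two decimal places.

Sorted (ascending): 110, 113, 116, 126, 133, 134, 134, 141, 147, 161
The 2 values of 134 occupy positions 6–7 → each gets rank 6.
Treatment values → pooled ranks: 134→6, 161→10, 110→1, 133→5, 134→6, 141→8
Mean rank = (6 + 10 + 1 + 5 + 6 + 8) / 6 = 6.00

6.00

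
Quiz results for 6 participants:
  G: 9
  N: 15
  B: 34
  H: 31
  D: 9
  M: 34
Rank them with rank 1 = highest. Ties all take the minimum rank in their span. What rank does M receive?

1

Sorted (descending): 34, 34, 31, 15, 9, 9
The 2 values of 34 occupy positions 1–2 → each gets rank 1.
The 2 values of 9 occupy positions 5–6 → each gets rank 5.
M has value 34 → rank 1.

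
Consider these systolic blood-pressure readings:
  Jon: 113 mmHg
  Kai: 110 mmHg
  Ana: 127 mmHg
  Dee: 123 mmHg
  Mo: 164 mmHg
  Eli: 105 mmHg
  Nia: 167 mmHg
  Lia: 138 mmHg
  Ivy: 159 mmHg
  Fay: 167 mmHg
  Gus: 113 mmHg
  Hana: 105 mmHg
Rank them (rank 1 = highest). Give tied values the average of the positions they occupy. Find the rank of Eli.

11.5

Sorted (descending): 167, 167, 164, 159, 138, 127, 123, 113, 113, 110, 105, 105
The 2 values of 167 occupy positions 1–2 → average rank (1+2)/2 = 1.5.
The 2 values of 113 occupy positions 8–9 → average rank (8+9)/2 = 8.5.
The 2 values of 105 occupy positions 11–12 → average rank (11+12)/2 = 11.5.
Eli has value 105 mmHg → rank 11.5.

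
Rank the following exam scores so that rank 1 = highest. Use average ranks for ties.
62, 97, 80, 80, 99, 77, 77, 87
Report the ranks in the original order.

Sorted (descending): 99, 97, 87, 80, 80, 77, 77, 62
The 2 values of 80 occupy positions 4–5 → average rank (4+5)/2 = 4.5.
The 2 values of 77 occupy positions 6–7 → average rank (6+7)/2 = 6.5.

8, 2, 4.5, 4.5, 1, 6.5, 6.5, 3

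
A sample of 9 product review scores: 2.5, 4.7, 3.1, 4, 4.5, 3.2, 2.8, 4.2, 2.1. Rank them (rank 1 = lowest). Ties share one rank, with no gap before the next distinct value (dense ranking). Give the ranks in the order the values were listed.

2, 9, 4, 6, 8, 5, 3, 7, 1

Sorted (ascending): 2.1, 2.5, 2.8, 3.1, 3.2, 4, 4.2, 4.5, 4.7
No ties — each value takes its position as its rank.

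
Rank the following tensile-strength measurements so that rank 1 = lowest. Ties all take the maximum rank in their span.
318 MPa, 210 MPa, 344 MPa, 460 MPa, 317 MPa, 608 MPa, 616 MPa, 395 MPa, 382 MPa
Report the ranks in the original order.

Sorted (ascending): 210, 317, 318, 344, 382, 395, 460, 608, 616
No ties — each value takes its position as its rank.

3, 1, 4, 7, 2, 8, 9, 6, 5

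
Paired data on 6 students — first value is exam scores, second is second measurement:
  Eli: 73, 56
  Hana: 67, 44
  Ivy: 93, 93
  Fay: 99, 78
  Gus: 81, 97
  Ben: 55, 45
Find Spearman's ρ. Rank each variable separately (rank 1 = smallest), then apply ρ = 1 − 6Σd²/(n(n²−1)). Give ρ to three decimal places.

Ranks of variable 1: 3, 2, 5, 6, 4, 1
Ranks of variable 2: 3, 1, 5, 4, 6, 2
d = r₁ − r₂: 0, 1, 0, 2, -2, -1
d²: 0, 1, 0, 4, 4, 1; Σd² = 10
ρ = 1 − 6·10/(6·35) = 1 − 60/210 = 0.714

0.714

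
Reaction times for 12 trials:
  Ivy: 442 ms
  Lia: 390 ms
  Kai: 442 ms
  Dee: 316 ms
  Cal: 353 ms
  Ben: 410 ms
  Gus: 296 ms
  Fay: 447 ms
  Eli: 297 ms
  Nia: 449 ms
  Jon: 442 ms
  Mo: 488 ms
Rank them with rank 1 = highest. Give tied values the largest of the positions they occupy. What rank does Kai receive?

Sorted (descending): 488, 449, 447, 442, 442, 442, 410, 390, 353, 316, 297, 296
The 3 values of 442 occupy positions 4–6 → each gets rank 6.
Kai has value 442 ms → rank 6.

6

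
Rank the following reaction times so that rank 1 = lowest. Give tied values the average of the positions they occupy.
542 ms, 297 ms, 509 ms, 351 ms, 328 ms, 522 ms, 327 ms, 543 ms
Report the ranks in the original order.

7, 1, 5, 4, 3, 6, 2, 8

Sorted (ascending): 297, 327, 328, 351, 509, 522, 542, 543
No ties — each value takes its position as its rank.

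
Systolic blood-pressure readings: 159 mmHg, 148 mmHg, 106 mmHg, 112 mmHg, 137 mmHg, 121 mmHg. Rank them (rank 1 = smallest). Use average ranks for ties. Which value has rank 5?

Sorted (ascending): 106, 112, 121, 137, 148, 159
No ties — each value takes its position as its rank.
Rank 5 → value 148.

148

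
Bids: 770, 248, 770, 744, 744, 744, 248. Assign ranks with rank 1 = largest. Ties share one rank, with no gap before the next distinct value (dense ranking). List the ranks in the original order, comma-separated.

Sorted (descending): 770, 770, 744, 744, 744, 248, 248
The 2 values of 770 share dense rank 1.
The 3 values of 744 share dense rank 2.
The 2 values of 248 share dense rank 3.

1, 3, 1, 2, 2, 2, 3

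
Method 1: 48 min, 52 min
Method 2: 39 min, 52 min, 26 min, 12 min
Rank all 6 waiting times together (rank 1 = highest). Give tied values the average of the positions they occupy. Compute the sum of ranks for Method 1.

Sorted (descending): 52, 52, 48, 39, 26, 12
The 2 values of 52 occupy positions 1–2 → average rank (1+2)/2 = 1.5.
Method 1 values → pooled ranks: 48→3, 52→1.5
Rank sum = 3 + 1.5 = 4.5

4.5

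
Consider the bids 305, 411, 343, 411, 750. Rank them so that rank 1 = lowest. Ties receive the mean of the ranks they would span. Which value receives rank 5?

Sorted (ascending): 305, 343, 411, 411, 750
The 2 values of 411 occupy positions 3–4 → average rank (3+4)/2 = 3.5.
Rank 5 → value 750.

750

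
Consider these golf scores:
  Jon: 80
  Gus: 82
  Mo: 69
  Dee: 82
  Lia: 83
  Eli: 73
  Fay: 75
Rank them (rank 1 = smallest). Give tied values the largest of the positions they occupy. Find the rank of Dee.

6

Sorted (ascending): 69, 73, 75, 80, 82, 82, 83
The 2 values of 82 occupy positions 5–6 → each gets rank 6.
Dee has value 82 → rank 6.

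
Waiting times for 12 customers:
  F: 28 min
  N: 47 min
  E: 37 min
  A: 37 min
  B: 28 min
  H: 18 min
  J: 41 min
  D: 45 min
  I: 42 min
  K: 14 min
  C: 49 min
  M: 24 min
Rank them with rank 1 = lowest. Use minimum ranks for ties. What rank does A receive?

6

Sorted (ascending): 14, 18, 24, 28, 28, 37, 37, 41, 42, 45, 47, 49
The 2 values of 28 occupy positions 4–5 → each gets rank 4.
The 2 values of 37 occupy positions 6–7 → each gets rank 6.
A has value 37 min → rank 6.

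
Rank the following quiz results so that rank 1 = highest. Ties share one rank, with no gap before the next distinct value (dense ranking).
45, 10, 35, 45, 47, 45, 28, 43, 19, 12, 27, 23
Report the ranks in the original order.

2, 10, 4, 2, 1, 2, 5, 3, 8, 9, 6, 7

Sorted (descending): 47, 45, 45, 45, 43, 35, 28, 27, 23, 19, 12, 10
The 3 values of 45 share dense rank 2.
Remaining distinct values take the next consecutive integers.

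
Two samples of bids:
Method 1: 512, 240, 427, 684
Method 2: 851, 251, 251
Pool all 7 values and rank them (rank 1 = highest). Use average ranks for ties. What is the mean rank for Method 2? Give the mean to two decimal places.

4.00

Sorted (descending): 851, 684, 512, 427, 251, 251, 240
The 2 values of 251 occupy positions 5–6 → average rank (5+6)/2 = 5.5.
Method 2 values → pooled ranks: 851→1, 251→5.5, 251→5.5
Mean rank = (1 + 5.5 + 5.5) / 3 = 4.00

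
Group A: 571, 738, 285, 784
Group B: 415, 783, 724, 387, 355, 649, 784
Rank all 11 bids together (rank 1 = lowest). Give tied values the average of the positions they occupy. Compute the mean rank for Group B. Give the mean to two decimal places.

Sorted (ascending): 285, 355, 387, 415, 571, 649, 724, 738, 783, 784, 784
The 2 values of 784 occupy positions 10–11 → average rank (10+11)/2 = 10.5.
Group B values → pooled ranks: 415→4, 783→9, 724→7, 387→3, 355→2, 649→6, 784→10.5
Mean rank = (4 + 9 + 7 + 3 + 2 + 6 + 10.5) / 7 = 5.93

5.93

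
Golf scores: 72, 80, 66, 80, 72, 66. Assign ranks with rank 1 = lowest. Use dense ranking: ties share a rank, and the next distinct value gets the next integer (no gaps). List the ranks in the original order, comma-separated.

2, 3, 1, 3, 2, 1

Sorted (ascending): 66, 66, 72, 72, 80, 80
The 2 values of 66 share dense rank 1.
The 2 values of 72 share dense rank 2.
The 2 values of 80 share dense rank 3.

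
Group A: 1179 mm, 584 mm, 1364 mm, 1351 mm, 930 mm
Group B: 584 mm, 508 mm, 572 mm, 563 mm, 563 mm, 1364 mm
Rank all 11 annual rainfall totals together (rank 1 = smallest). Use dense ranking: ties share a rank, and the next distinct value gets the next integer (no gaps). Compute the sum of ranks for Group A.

30

Sorted (ascending): 508, 563, 563, 572, 584, 584, 930, 1179, 1351, 1364, 1364
The 2 values of 563 share dense rank 2.
The 2 values of 584 share dense rank 4.
The 2 values of 1364 share dense rank 8.
Remaining distinct values take the next consecutive integers.
Group A values → pooled ranks: 1179→6, 584→4, 1364→8, 1351→7, 930→5
Rank sum = 6 + 4 + 8 + 7 + 5 = 30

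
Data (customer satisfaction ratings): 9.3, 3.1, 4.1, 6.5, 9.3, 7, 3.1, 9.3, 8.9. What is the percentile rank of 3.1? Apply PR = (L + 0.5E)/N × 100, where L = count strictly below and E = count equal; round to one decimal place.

N = 9.
Strictly below 3.1: 0. Equal to 3.1: 2.
PR = (0 + 0.5·2)/9 × 100 = 11.1

11.1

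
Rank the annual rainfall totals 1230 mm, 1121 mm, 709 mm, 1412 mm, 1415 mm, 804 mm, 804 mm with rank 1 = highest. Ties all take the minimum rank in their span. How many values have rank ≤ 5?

6

Sorted (descending): 1415, 1412, 1230, 1121, 804, 804, 709
The 2 values of 804 occupy positions 5–6 → each gets rank 5.
Ranks ≤ 5: {1, 2, 3, 4, 5, 5} → 6 values.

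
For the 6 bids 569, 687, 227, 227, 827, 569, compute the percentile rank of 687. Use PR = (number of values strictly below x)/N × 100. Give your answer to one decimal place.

66.7

N = 6.
Strictly below 687: 4. Equal to 687: 1.
PR = 4/6 × 100 = 66.7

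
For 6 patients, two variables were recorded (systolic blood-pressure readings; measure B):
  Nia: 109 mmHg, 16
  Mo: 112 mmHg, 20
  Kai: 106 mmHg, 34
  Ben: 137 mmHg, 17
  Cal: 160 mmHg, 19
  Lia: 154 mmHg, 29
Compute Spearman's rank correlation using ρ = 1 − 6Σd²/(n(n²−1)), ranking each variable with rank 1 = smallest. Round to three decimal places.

-0.143

Ranks of variable 1: 2, 3, 1, 4, 6, 5
Ranks of variable 2: 1, 4, 6, 2, 3, 5
d = r₁ − r₂: 1, -1, -5, 2, 3, 0
d²: 1, 1, 25, 4, 9, 0; Σd² = 40
ρ = 1 − 6·40/(6·35) = 1 − 240/210 = -0.143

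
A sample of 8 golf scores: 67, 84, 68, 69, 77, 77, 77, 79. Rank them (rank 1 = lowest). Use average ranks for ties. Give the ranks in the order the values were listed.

Sorted (ascending): 67, 68, 69, 77, 77, 77, 79, 84
The 3 values of 77 occupy positions 4–6 → average rank 5.

1, 8, 2, 3, 5, 5, 5, 7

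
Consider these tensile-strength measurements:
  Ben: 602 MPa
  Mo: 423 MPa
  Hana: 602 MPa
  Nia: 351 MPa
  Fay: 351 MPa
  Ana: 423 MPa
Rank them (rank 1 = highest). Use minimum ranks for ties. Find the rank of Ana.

Sorted (descending): 602, 602, 423, 423, 351, 351
The 2 values of 602 occupy positions 1–2 → each gets rank 1.
The 2 values of 423 occupy positions 3–4 → each gets rank 3.
The 2 values of 351 occupy positions 5–6 → each gets rank 5.
Ana has value 423 MPa → rank 3.

3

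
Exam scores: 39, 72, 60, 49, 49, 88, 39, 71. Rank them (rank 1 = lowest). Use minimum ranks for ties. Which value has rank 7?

Sorted (ascending): 39, 39, 49, 49, 60, 71, 72, 88
The 2 values of 39 occupy positions 1–2 → each gets rank 1.
The 2 values of 49 occupy positions 3–4 → each gets rank 3.
Rank 7 → value 72.

72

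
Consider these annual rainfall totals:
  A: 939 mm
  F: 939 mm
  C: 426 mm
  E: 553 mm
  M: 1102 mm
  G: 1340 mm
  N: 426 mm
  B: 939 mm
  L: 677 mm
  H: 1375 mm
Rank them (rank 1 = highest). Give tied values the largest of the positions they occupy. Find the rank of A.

Sorted (descending): 1375, 1340, 1102, 939, 939, 939, 677, 553, 426, 426
The 3 values of 939 occupy positions 4–6 → each gets rank 6.
The 2 values of 426 occupy positions 9–10 → each gets rank 10.
A has value 939 mm → rank 6.

6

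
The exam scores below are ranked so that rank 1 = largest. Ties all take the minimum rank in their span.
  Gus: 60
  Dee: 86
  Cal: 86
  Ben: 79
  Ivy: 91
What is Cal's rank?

2

Sorted (descending): 91, 86, 86, 79, 60
The 2 values of 86 occupy positions 2–3 → each gets rank 2.
Cal has value 86 → rank 2.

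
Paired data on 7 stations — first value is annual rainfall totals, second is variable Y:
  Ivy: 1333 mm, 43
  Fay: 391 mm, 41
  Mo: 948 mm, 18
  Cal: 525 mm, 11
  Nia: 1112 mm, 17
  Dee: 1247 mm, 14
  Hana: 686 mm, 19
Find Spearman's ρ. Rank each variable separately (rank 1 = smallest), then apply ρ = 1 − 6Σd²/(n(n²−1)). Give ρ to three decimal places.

Ranks of variable 1: 7, 1, 4, 2, 5, 6, 3
Ranks of variable 2: 7, 6, 4, 1, 3, 2, 5
d = r₁ − r₂: 0, -5, 0, 1, 2, 4, -2
d²: 0, 25, 0, 1, 4, 16, 4; Σd² = 50
ρ = 1 − 6·50/(7·48) = 1 − 300/336 = 0.107

0.107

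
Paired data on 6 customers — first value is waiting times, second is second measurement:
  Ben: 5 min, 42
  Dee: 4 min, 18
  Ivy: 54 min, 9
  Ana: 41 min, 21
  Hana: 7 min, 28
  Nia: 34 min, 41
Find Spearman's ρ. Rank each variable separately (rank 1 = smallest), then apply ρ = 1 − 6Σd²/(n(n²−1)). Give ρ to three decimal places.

-0.371

Ranks of variable 1: 2, 1, 6, 5, 3, 4
Ranks of variable 2: 6, 2, 1, 3, 4, 5
d = r₁ − r₂: -4, -1, 5, 2, -1, -1
d²: 16, 1, 25, 4, 1, 1; Σd² = 48
ρ = 1 − 6·48/(6·35) = 1 − 288/210 = -0.371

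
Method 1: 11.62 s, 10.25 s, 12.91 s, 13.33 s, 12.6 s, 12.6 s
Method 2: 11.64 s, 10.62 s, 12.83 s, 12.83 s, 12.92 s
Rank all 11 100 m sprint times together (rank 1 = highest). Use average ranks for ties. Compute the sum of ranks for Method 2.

Sorted (descending): 13.33, 12.92, 12.91, 12.83, 12.83, 12.6, 12.6, 11.64, 11.62, 10.62, 10.25
The 2 values of 12.83 occupy positions 4–5 → average rank (4+5)/2 = 4.5.
The 2 values of 12.6 occupy positions 6–7 → average rank (6+7)/2 = 6.5.
Method 2 values → pooled ranks: 11.64→8, 10.62→10, 12.83→4.5, 12.83→4.5, 12.92→2
Rank sum = 8 + 10 + 4.5 + 4.5 + 2 = 29

29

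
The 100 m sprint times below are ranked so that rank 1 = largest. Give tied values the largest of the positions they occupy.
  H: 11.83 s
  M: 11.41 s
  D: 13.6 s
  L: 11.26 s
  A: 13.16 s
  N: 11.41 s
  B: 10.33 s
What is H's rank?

3

Sorted (descending): 13.6, 13.16, 11.83, 11.41, 11.41, 11.26, 10.33
The 2 values of 11.41 occupy positions 4–5 → each gets rank 5.
H has value 11.83 s → rank 3.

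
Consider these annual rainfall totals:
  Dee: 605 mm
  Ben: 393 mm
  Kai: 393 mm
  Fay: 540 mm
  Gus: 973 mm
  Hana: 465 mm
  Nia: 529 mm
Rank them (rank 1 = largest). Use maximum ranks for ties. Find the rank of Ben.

7

Sorted (descending): 973, 605, 540, 529, 465, 393, 393
The 2 values of 393 occupy positions 6–7 → each gets rank 7.
Ben has value 393 mm → rank 7.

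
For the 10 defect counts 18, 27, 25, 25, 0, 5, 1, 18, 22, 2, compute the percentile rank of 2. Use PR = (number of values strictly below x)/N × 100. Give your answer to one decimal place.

N = 10.
Strictly below 2: 2. Equal to 2: 1.
PR = 2/10 × 100 = 20.0

20.0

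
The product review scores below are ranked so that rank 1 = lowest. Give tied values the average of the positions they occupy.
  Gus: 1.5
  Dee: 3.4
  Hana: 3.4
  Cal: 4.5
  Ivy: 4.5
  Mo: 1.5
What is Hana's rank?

Sorted (ascending): 1.5, 1.5, 3.4, 3.4, 4.5, 4.5
The 2 values of 1.5 occupy positions 1–2 → average rank (1+2)/2 = 1.5.
The 2 values of 3.4 occupy positions 3–4 → average rank (3+4)/2 = 3.5.
The 2 values of 4.5 occupy positions 5–6 → average rank (5+6)/2 = 5.5.
Hana has value 3.4 → rank 3.5.

3.5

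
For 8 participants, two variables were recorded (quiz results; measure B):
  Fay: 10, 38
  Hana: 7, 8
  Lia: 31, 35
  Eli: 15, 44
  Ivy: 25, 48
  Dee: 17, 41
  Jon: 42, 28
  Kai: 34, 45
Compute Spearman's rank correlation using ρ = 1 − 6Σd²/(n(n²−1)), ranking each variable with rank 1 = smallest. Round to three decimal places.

Ranks of variable 1: 2, 1, 6, 3, 5, 4, 8, 7
Ranks of variable 2: 4, 1, 3, 6, 8, 5, 2, 7
d = r₁ − r₂: -2, 0, 3, -3, -3, -1, 6, 0
d²: 4, 0, 9, 9, 9, 1, 36, 0; Σd² = 68
ρ = 1 − 6·68/(8·63) = 1 − 408/504 = 0.190

0.190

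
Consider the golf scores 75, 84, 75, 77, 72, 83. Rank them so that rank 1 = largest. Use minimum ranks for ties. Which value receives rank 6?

72

Sorted (descending): 84, 83, 77, 75, 75, 72
The 2 values of 75 occupy positions 4–5 → each gets rank 4.
Rank 6 → value 72.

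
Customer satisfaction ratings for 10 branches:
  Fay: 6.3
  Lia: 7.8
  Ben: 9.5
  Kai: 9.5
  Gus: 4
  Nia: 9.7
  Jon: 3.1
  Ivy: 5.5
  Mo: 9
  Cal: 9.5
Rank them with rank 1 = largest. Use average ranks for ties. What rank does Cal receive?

Sorted (descending): 9.7, 9.5, 9.5, 9.5, 9, 7.8, 6.3, 5.5, 4, 3.1
The 3 values of 9.5 occupy positions 2–4 → average rank 3.
Cal has value 9.5 → rank 3.

3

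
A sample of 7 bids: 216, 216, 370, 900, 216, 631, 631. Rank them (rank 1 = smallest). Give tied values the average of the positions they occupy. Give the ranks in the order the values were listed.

Sorted (ascending): 216, 216, 216, 370, 631, 631, 900
The 3 values of 216 occupy positions 1–3 → average rank 2.
The 2 values of 631 occupy positions 5–6 → average rank (5+6)/2 = 5.5.

2, 2, 4, 7, 2, 5.5, 5.5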